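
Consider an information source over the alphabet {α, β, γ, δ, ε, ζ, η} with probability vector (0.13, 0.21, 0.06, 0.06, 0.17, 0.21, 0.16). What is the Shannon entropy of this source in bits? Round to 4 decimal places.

H = −Σ pᵢ log₂ pᵢ.
−0.13·log₂(0.13) = 0.3826
−0.21·log₂(0.21) = 0.4728
−0.06·log₂(0.06) = 0.2435
−0.06·log₂(0.06) = 0.2435
−0.17·log₂(0.17) = 0.4346
−0.21·log₂(0.21) = 0.4728
−0.16·log₂(0.16) = 0.4230
Sum ≈ 2.6730 → 2.6730 bits.

2.6730 bits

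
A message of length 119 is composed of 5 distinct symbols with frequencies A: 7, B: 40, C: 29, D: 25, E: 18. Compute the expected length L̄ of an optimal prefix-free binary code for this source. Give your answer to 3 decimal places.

Probabilities are the counts divided by 119.
Repeatedly combine the two least-probable nodes; the expected code length is the sum of the merged weights.
merge 1/17 + 18/119 → 25/119
merge 25/119 + 25/119 → 50/119
merge 29/119 + 40/119 → 69/119
merge 50/119 + 69/119 → 1
L = 25/119 + 50/119 + 69/119 + 1 = 263/119 ≈ 2.210 bits/symbol.

2.210 bits/symbol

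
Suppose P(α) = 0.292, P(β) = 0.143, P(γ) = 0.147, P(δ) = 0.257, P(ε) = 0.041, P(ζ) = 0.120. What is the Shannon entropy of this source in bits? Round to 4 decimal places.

2.3862 bits

H = −Σ pᵢ log₂ pᵢ.
−0.292·log₂(0.292) = 0.5186
−0.143·log₂(0.143) = 0.4012
−0.147·log₂(0.147) = 0.4066
−0.257·log₂(0.257) = 0.5038
−0.041·log₂(0.041) = 0.1889
−0.120·log₂(0.120) = 0.3671
Sum ≈ 2.3862 → 2.3862 bits.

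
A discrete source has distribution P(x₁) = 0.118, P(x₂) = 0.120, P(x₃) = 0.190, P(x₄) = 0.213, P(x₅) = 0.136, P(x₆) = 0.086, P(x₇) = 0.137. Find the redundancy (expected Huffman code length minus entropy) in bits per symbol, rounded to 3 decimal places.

Entropy H = −Σ p log₂ p ≈ 2.7501 bits.
Huffman merges: 43/500+59/500→51/250; 3/25+17/125→32/125; 137/1000+19/100→327/1000; 51/250+213/1000→417/1000; 32/125+327/1000→583/1000; 417/1000+583/1000→1. L = 2787/1000 ≈ 2.7870.
L − H = 2.7870 − 2.7501 = 0.037 bits.

0.037 bits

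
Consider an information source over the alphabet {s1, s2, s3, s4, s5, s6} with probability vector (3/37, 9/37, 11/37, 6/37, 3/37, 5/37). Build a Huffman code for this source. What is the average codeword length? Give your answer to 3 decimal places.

Repeatedly combine the two least-probable nodes; the expected code length is the sum of the merged weights.
merge 3/37 + 3/37 → 6/37
merge 5/37 + 6/37 → 11/37
merge 6/37 + 9/37 → 15/37
merge 11/37 + 11/37 → 22/37
merge 15/37 + 22/37 → 1
L = 6/37 + 11/37 + 15/37 + 22/37 + 1 = 91/37 ≈ 2.459 bits/symbol.

2.459 bits/symbol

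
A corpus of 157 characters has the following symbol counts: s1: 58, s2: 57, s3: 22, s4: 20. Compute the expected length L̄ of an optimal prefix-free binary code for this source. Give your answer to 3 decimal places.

Probabilities are the counts divided by 157.
Repeatedly combine the two least-probable nodes; the expected code length is the sum of the merged weights.
merge 20/157 + 22/157 → 42/157
merge 42/157 + 57/157 → 99/157
merge 58/157 + 99/157 → 1
L = 42/157 + 99/157 + 1 = 298/157 ≈ 1.898 bits/symbol.

1.898 bits/symbol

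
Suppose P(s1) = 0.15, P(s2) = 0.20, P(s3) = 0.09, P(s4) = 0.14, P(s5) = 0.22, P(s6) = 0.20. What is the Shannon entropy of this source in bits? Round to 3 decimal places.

2.530 bits

H = −Σ pᵢ log₂ pᵢ.
−0.15·log₂(0.15) = 0.4105
−0.20·log₂(0.20) = 0.4644
−0.09·log₂(0.09) = 0.3127
−0.14·log₂(0.14) = 0.3971
−0.22·log₂(0.22) = 0.4806
−0.20·log₂(0.20) = 0.4644
Sum ≈ 2.5297 → 2.530 bits.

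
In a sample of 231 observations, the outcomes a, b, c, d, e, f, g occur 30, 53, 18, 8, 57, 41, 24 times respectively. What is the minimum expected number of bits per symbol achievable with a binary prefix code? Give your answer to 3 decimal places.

2.636 bits/symbol

Probabilities are the counts divided by 231.
Repeatedly combine the two least-probable nodes; the expected code length is the sum of the merged weights.
merge 8/231 + 6/77 → 26/231
merge 8/77 + 26/231 → 50/231
merge 10/77 + 41/231 → 71/231
merge 50/231 + 53/231 → 103/231
merge 19/77 + 71/231 → 128/231
merge 103/231 + 128/231 → 1
L = 26/231 + 50/231 + 71/231 + 103/231 + 128/231 + 1 = 29/11 ≈ 2.636 bits/symbol.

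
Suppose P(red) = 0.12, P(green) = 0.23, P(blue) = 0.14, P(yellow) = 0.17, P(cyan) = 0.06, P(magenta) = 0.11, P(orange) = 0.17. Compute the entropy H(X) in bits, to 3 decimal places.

H = −Σ pᵢ log₂ pᵢ.
−0.12·log₂(0.12) = 0.3671
−0.23·log₂(0.23) = 0.4877
−0.14·log₂(0.14) = 0.3971
−0.17·log₂(0.17) = 0.4346
−0.06·log₂(0.06) = 0.2435
−0.11·log₂(0.11) = 0.3503
−0.17·log₂(0.17) = 0.4346
Sum ≈ 2.7148 → 2.715 bits.

2.715 bits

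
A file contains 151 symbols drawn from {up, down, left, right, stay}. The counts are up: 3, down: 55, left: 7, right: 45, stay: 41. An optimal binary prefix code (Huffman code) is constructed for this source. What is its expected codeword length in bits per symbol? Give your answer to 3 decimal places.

Probabilities are the counts divided by 151.
Repeatedly combine the two least-probable nodes; the expected code length is the sum of the merged weights.
merge 3/151 + 7/151 → 10/151
merge 10/151 + 41/151 → 51/151
merge 45/151 + 51/151 → 96/151
merge 55/151 + 96/151 → 1
L = 10/151 + 51/151 + 96/151 + 1 = 308/151 ≈ 2.040 bits/symbol.

2.040 bits/symbol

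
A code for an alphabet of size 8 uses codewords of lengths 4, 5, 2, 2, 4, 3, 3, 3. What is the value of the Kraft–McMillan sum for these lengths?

1.03125

With common denominator 2^5 = 32: Σ 2^(−ℓᵢ) = 2/32 + 1/32 + 8/32 + 8/32 + 2/32 + 4/32 + 4/32 + 4/32 = 33/32 = 1.03125.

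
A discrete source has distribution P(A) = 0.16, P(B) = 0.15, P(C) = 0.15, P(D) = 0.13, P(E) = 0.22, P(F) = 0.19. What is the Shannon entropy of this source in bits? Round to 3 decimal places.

H = −Σ pᵢ log₂ pᵢ.
−0.16·log₂(0.16) = 0.4230
−0.15·log₂(0.15) = 0.4105
−0.15·log₂(0.15) = 0.4105
−0.13·log₂(0.13) = 0.3826
−0.22·log₂(0.22) = 0.4806
−0.19·log₂(0.19) = 0.4552
Sum ≈ 2.5626 → 2.563 bits.

2.563 bits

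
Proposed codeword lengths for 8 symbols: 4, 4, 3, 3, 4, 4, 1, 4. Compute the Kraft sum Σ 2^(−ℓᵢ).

1.0625

With common denominator 2^4 = 16: Σ 2^(−ℓᵢ) = 1/16 + 1/16 + 2/16 + 2/16 + 1/16 + 1/16 + 8/16 + 1/16 = 17/16 = 1.0625.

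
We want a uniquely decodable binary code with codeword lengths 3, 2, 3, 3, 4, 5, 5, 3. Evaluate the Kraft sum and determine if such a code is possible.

With common denominator 2^5 = 32: Σ 2^(−ℓᵢ) = 4/32 + 8/32 + 4/32 + 4/32 + 2/32 + 1/32 + 1/32 + 4/32 = 28/32 = 0.875.
Kraft's inequality requires Σ ≤ 1; here Σ = 0.875 ≤ 1, so such a prefix code exists.

0.875; yes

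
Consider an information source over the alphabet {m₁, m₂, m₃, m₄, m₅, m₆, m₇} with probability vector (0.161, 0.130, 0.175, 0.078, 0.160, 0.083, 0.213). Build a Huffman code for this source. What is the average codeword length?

2.773 bits/symbol

Repeatedly combine the two least-probable nodes; the expected code length is the sum of the merged weights.
merge 39/500 + 83/1000 → 161/1000
merge 13/100 + 4/25 → 29/100
merge 161/1000 + 161/1000 → 161/500
merge 7/40 + 213/1000 → 97/250
merge 29/100 + 161/500 → 153/250
merge 97/250 + 153/250 → 1
L = 161/1000 + 29/100 + 161/500 + 97/250 + 153/250 + 1 = 2773/1000 = 2.773 bits/symbol.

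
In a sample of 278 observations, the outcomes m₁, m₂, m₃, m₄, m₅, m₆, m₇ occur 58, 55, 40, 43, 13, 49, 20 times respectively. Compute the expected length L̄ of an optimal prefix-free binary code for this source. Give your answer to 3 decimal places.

2.712 bits/symbol

Probabilities are the counts divided by 278.
Repeatedly combine the two least-probable nodes; the expected code length is the sum of the merged weights.
merge 13/278 + 10/139 → 33/278
merge 33/278 + 20/139 → 73/278
merge 43/278 + 49/278 → 46/139
merge 55/278 + 29/139 → 113/278
merge 73/278 + 46/139 → 165/278
merge 113/278 + 165/278 → 1
L = 33/278 + 73/278 + 46/139 + 113/278 + 165/278 + 1 = 377/139 ≈ 2.712 bits/symbol.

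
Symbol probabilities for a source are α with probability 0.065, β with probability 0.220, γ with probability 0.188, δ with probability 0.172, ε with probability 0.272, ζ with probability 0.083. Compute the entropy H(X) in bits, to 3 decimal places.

H = −Σ pᵢ log₂ pᵢ.
−0.065·log₂(0.065) = 0.2563
−0.220·log₂(0.220) = 0.4806
−0.188·log₂(0.188) = 0.4533
−0.172·log₂(0.172) = 0.4368
−0.272·log₂(0.272) = 0.5109
−0.083·log₂(0.083) = 0.2980
Sum ≈ 2.4359 → 2.436 bits.

2.436 bits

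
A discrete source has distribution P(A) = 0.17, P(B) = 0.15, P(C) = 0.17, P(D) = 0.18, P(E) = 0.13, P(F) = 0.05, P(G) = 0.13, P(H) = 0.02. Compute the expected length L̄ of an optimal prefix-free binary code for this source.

Repeatedly combine the two least-probable nodes; the expected code length is the sum of the merged weights.
merge 1/50 + 1/20 → 7/100
merge 7/100 + 13/100 → 1/5
merge 13/100 + 3/20 → 7/25
merge 17/100 + 17/100 → 17/50
merge 9/50 + 1/5 → 19/50
merge 7/25 + 17/50 → 31/50
merge 19/50 + 31/50 → 1
L = 7/100 + 1/5 + 7/25 + 17/50 + 19/50 + 31/50 + 1 = 289/100 = 2.89 bits/symbol.

2.89 bits/symbol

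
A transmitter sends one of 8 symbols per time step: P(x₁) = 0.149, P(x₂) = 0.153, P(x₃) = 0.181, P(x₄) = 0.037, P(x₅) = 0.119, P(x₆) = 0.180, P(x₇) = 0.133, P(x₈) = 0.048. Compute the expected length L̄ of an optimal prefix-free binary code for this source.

2.904 bits/symbol

Repeatedly combine the two least-probable nodes; the expected code length is the sum of the merged weights.
merge 37/1000 + 6/125 → 17/200
merge 17/200 + 119/1000 → 51/250
merge 133/1000 + 149/1000 → 141/500
merge 153/1000 + 9/50 → 333/1000
merge 181/1000 + 51/250 → 77/200
merge 141/500 + 333/1000 → 123/200
merge 77/200 + 123/200 → 1
L = 17/200 + 51/250 + 141/500 + 333/1000 + 77/200 + 123/200 + 1 = 363/125 = 2.904 bits/symbol.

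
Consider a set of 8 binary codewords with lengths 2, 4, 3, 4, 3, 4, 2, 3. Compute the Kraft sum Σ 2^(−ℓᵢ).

1.0625

With common denominator 2^4 = 16: Σ 2^(−ℓᵢ) = 4/16 + 1/16 + 2/16 + 1/16 + 2/16 + 1/16 + 4/16 + 2/16 = 17/16 = 1.0625.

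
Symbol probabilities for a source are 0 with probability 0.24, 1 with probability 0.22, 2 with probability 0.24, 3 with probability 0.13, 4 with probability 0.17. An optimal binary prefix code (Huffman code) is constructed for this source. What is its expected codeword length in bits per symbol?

2.3 bits/symbol

Repeatedly combine the two least-probable nodes; the expected code length is the sum of the merged weights.
merge 13/100 + 17/100 → 3/10
merge 11/50 + 6/25 → 23/50
merge 6/25 + 3/10 → 27/50
merge 23/50 + 27/50 → 1
L = 3/10 + 23/50 + 27/50 + 1 = 23/10 = 2.3 bits/symbol.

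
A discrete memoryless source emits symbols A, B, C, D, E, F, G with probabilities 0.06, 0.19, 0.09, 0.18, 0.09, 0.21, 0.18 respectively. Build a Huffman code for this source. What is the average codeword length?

Repeatedly combine the two least-probable nodes; the expected code length is the sum of the merged weights.
merge 3/50 + 9/100 → 3/20
merge 9/100 + 3/20 → 6/25
merge 9/50 + 9/50 → 9/25
merge 19/100 + 21/100 → 2/5
merge 6/25 + 9/25 → 3/5
merge 2/5 + 3/5 → 1
L = 3/20 + 6/25 + 9/25 + 2/5 + 3/5 + 1 = 11/4 = 2.75 bits/symbol.

2.75 bits/symbol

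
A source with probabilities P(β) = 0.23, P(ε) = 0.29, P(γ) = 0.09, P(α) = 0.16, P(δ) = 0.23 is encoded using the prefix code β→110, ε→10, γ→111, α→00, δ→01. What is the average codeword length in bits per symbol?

L̄ = Σ pᵢ·ℓᵢ = 0.23·3 + 0.29·2 + 0.09·3 + 0.16·2 + 0.23·2 = 2.32 bits/symbol.

2.32 bits/symbol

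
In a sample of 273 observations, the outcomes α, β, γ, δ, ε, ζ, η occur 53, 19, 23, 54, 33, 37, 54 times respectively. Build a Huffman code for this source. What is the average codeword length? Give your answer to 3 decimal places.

Probabilities are the counts divided by 273.
Repeatedly combine the two least-probable nodes; the expected code length is the sum of the merged weights.
merge 19/273 + 23/273 → 2/13
merge 11/91 + 37/273 → 10/39
merge 2/13 + 53/273 → 95/273
merge 18/91 + 18/91 → 36/91
merge 10/39 + 95/273 → 55/91
merge 36/91 + 55/91 → 1
L = 2/13 + 10/39 + 95/273 + 36/91 + 55/91 + 1 = 251/91 ≈ 2.758 bits/symbol.

2.758 bits/symbol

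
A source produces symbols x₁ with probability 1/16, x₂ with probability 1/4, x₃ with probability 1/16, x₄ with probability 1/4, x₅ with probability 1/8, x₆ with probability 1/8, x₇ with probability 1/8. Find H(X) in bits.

2.625 bits

Each probability is a power of 1/2, so log₂(1/p) is an integer.
H = Σ p·log₂(1/p) = 1/16·4 + 1/4·2 + 1/16·4 + 1/4·2 + 1/8·3 + 1/8·3 + 1/8·3 = 2.625 bits.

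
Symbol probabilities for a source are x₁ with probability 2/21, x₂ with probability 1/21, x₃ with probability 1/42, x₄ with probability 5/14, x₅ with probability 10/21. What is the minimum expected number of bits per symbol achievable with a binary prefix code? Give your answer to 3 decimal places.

Repeatedly combine the two least-probable nodes; the expected code length is the sum of the merged weights.
merge 1/42 + 1/21 → 1/14
merge 1/14 + 2/21 → 1/6
merge 1/6 + 5/14 → 11/21
merge 10/21 + 11/21 → 1
L = 1/14 + 1/6 + 11/21 + 1 = 37/21 ≈ 1.762 bits/symbol.

1.762 bits/symbol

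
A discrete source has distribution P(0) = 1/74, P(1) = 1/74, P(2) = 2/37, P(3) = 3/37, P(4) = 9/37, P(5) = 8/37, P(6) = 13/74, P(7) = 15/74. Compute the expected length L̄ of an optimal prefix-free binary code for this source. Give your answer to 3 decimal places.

Repeatedly combine the two least-probable nodes; the expected code length is the sum of the merged weights.
merge 1/74 + 1/74 → 1/37
merge 1/37 + 2/37 → 3/37
merge 3/37 + 3/37 → 6/37
merge 6/37 + 13/74 → 25/74
merge 15/74 + 8/37 → 31/74
merge 9/37 + 25/74 → 43/74
merge 31/74 + 43/74 → 1
L = 1/37 + 3/37 + 6/37 + 25/74 + 31/74 + 43/74 + 1 = 193/74 ≈ 2.608 bits/symbol.

2.608 bits/symbol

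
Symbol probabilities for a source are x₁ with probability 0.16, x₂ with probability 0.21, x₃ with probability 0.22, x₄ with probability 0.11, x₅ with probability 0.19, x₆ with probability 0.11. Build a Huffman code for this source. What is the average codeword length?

2.57 bits/symbol

Repeatedly combine the two least-probable nodes; the expected code length is the sum of the merged weights.
merge 11/100 + 11/100 → 11/50
merge 4/25 + 19/100 → 7/20
merge 21/100 + 11/50 → 43/100
merge 11/50 + 7/20 → 57/100
merge 43/100 + 57/100 → 1
L = 11/50 + 7/20 + 43/100 + 57/100 + 1 = 257/100 = 2.57 bits/symbol.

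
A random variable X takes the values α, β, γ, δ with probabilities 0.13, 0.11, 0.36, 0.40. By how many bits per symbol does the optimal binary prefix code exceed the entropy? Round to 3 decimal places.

0.048 bits

Entropy H = −Σ p log₂ p ≈ 1.7923 bits.
Huffman merges: 11/100+13/100→6/25; 6/25+9/25→3/5; 2/5+3/5→1. L = 46/25 ≈ 1.8400.
L − H = 1.8400 − 1.7923 = 0.048 bits.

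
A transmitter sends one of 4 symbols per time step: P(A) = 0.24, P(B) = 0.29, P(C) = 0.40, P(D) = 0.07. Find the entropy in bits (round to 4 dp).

H = −Σ pᵢ log₂ pᵢ.
−0.24·log₂(0.24) = 0.4941
−0.29·log₂(0.29) = 0.5179
−0.40·log₂(0.40) = 0.5288
−0.07·log₂(0.07) = 0.2686
Sum ≈ 1.8094 → 1.8094 bits.

1.8094 bits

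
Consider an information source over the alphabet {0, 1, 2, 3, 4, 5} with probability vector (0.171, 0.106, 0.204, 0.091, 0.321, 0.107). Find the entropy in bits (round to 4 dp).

2.4327 bits

H = −Σ pᵢ log₂ pᵢ.
−0.171·log₂(0.171) = 0.4357
−0.106·log₂(0.106) = 0.3432
−0.204·log₂(0.204) = 0.4678
−0.091·log₂(0.091) = 0.3147
−0.321·log₂(0.321) = 0.5262
−0.107·log₂(0.107) = 0.3450
Sum ≈ 2.4327 → 2.4327 bits.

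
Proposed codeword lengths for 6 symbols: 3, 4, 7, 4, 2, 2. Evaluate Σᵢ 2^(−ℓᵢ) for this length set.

With common denominator 2^7 = 128: Σ 2^(−ℓᵢ) = 16/128 + 8/128 + 1/128 + 8/128 + 32/128 + 32/128 = 97/128 = 0.7578125.

0.7578125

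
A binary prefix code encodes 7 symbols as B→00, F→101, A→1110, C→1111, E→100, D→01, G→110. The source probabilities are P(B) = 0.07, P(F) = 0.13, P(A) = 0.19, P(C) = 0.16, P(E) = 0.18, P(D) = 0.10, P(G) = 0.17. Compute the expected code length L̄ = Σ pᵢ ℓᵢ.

3.18 bits/symbol

L̄ = Σ pᵢ·ℓᵢ = 0.07·2 + 0.13·3 + 0.19·4 + 0.16·4 + 0.18·3 + 0.10·2 + 0.17·3 = 3.18 bits/symbol.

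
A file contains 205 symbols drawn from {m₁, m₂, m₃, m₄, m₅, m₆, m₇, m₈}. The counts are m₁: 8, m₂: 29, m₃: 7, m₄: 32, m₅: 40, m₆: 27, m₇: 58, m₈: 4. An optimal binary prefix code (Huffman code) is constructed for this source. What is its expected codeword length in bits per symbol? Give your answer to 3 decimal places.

Probabilities are the counts divided by 205.
Repeatedly combine the two least-probable nodes; the expected code length is the sum of the merged weights.
merge 4/205 + 7/205 → 11/205
merge 8/205 + 11/205 → 19/205
merge 19/205 + 27/205 → 46/205
merge 29/205 + 32/205 → 61/205
merge 8/41 + 46/205 → 86/205
merge 58/205 + 61/205 → 119/205
merge 86/205 + 119/205 → 1
L = 11/205 + 19/205 + 46/205 + 61/205 + 86/205 + 119/205 + 1 = 547/205 ≈ 2.668 bits/symbol.

2.668 bits/symbol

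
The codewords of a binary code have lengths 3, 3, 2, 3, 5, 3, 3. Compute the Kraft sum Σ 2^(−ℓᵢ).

0.90625

With common denominator 2^5 = 32: Σ 2^(−ℓᵢ) = 4/32 + 4/32 + 8/32 + 4/32 + 1/32 + 4/32 + 4/32 = 29/32 = 0.90625.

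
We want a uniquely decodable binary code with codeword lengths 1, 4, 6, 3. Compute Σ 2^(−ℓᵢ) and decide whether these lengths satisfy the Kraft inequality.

With common denominator 2^6 = 64: Σ 2^(−ℓᵢ) = 32/64 + 4/64 + 1/64 + 8/64 = 45/64 = 0.703125.
Kraft's inequality requires Σ ≤ 1; here Σ = 0.703125 ≤ 1, so such a prefix code exists.

0.703125; yes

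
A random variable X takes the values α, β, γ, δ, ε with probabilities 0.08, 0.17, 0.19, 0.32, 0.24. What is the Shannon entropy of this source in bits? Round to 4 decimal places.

H = −Σ pᵢ log₂ pᵢ.
−0.08·log₂(0.08) = 0.2915
−0.17·log₂(0.17) = 0.4346
−0.19·log₂(0.19) = 0.4552
−0.32·log₂(0.32) = 0.5260
−0.24·log₂(0.24) = 0.4941
Sum ≈ 2.2015 → 2.2015 bits.

2.2015 bits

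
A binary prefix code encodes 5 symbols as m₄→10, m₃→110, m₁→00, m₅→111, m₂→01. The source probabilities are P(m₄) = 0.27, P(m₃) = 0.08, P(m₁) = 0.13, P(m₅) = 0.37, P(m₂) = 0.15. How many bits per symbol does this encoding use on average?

2.45 bits/symbol

L̄ = Σ pᵢ·ℓᵢ = 0.27·2 + 0.08·3 + 0.13·2 + 0.37·3 + 0.15·2 = 2.45 bits/symbol.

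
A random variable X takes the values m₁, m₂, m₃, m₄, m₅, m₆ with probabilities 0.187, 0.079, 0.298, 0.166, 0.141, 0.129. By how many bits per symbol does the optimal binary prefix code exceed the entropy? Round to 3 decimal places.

Entropy H = −Σ p log₂ p ≈ 2.4718 bits.
Huffman merges: 79/1000+129/1000→26/125; 141/1000+83/500→307/1000; 187/1000+26/125→79/200; 149/500+307/1000→121/200; 79/200+121/200→1. L = 503/200 ≈ 2.5150.
L − H = 2.5150 − 2.4718 = 0.043 bits.

0.043 bits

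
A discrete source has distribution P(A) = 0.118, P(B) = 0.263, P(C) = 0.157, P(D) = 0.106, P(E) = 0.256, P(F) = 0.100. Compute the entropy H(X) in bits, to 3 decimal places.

H = −Σ pᵢ log₂ pᵢ.
−0.118·log₂(0.118) = 0.3638
−0.263·log₂(0.263) = 0.5068
−0.157·log₂(0.157) = 0.4194
−0.106·log₂(0.106) = 0.3432
−0.256·log₂(0.256) = 0.5032
−0.100·log₂(0.100) = 0.3322
Sum ≈ 2.4686 → 2.469 bits.

2.469 bits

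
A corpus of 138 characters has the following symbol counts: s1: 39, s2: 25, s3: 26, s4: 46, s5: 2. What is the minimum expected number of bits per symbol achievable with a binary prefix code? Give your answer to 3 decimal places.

2.196 bits/symbol

Probabilities are the counts divided by 138.
Repeatedly combine the two least-probable nodes; the expected code length is the sum of the merged weights.
merge 1/69 + 25/138 → 9/46
merge 13/69 + 9/46 → 53/138
merge 13/46 + 1/3 → 85/138
merge 53/138 + 85/138 → 1
L = 9/46 + 53/138 + 85/138 + 1 = 101/46 ≈ 2.196 bits/symbol.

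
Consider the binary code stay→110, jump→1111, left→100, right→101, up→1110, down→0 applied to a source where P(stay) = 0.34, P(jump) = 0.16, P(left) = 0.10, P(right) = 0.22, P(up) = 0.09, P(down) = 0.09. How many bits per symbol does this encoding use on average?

3.07 bits/symbol

L̄ = Σ pᵢ·ℓᵢ = 0.34·3 + 0.16·4 + 0.10·3 + 0.22·3 + 0.09·4 + 0.09·1 = 3.07 bits/symbol.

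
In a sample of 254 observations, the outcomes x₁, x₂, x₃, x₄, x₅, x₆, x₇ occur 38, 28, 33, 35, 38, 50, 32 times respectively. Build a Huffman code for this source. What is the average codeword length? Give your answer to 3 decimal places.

Probabilities are the counts divided by 254.
Repeatedly combine the two least-probable nodes; the expected code length is the sum of the merged weights.
merge 14/127 + 16/127 → 30/127
merge 33/254 + 35/254 → 34/127
merge 19/127 + 19/127 → 38/127
merge 25/127 + 30/127 → 55/127
merge 34/127 + 38/127 → 72/127
merge 55/127 + 72/127 → 1
L = 30/127 + 34/127 + 38/127 + 55/127 + 72/127 + 1 = 356/127 ≈ 2.803 bits/symbol.

2.803 bits/symbol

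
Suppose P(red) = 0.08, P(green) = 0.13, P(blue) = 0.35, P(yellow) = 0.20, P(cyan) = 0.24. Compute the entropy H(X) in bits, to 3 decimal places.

2.163 bits

H = −Σ pᵢ log₂ pᵢ.
−0.08·log₂(0.08) = 0.2915
−0.13·log₂(0.13) = 0.3826
−0.35·log₂(0.35) = 0.5301
−0.20·log₂(0.20) = 0.4644
−0.24·log₂(0.24) = 0.4941
Sum ≈ 2.1628 → 2.163 bits.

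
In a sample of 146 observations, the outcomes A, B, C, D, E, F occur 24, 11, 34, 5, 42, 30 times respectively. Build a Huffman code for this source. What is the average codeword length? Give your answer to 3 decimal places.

2.384 bits/symbol

Probabilities are the counts divided by 146.
Repeatedly combine the two least-probable nodes; the expected code length is the sum of the merged weights.
merge 5/146 + 11/146 → 8/73
merge 8/73 + 12/73 → 20/73
merge 15/73 + 17/73 → 32/73
merge 20/73 + 21/73 → 41/73
merge 32/73 + 41/73 → 1
L = 8/73 + 20/73 + 32/73 + 41/73 + 1 = 174/73 ≈ 2.384 bits/symbol.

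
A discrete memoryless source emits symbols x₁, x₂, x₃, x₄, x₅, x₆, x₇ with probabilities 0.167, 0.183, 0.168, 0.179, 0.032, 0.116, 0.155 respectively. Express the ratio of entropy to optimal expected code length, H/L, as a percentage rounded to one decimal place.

96.6%

Entropy H = −Σ p log₂ p ≈ 2.6925 bits.
Huffman merges: 4/125+29/250→37/250; 37/250+31/200→303/1000; 167/1000+21/125→67/200; 179/1000+183/1000→181/500; 303/1000+67/200→319/500; 181/500+319/500→1. L = 1393/500 ≈ 2.7860.
Efficiency = H/L = 2.6925/2.7860 = 96.6%.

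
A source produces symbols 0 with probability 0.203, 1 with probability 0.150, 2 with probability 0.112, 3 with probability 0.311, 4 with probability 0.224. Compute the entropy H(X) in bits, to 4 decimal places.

2.2388 bits

H = −Σ pᵢ log₂ pᵢ.
−0.203·log₂(0.203) = 0.4670
−0.150·log₂(0.150) = 0.4105
−0.112·log₂(0.112) = 0.3537
−0.311·log₂(0.311) = 0.5240
−0.224·log₂(0.224) = 0.4835
Sum ≈ 2.2388 → 2.2388 bits.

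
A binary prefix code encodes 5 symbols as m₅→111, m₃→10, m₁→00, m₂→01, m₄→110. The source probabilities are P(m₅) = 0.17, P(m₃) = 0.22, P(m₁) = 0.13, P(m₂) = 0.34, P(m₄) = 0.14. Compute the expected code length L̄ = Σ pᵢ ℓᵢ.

2.31 bits/symbol

L̄ = Σ pᵢ·ℓᵢ = 0.17·3 + 0.22·2 + 0.13·2 + 0.34·2 + 0.14·3 = 2.31 bits/symbol.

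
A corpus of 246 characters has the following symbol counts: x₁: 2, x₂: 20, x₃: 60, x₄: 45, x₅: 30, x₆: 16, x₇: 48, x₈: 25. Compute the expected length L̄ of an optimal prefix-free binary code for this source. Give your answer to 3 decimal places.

2.789 bits/symbol

Probabilities are the counts divided by 246.
Repeatedly combine the two least-probable nodes; the expected code length is the sum of the merged weights.
merge 1/123 + 8/123 → 3/41
merge 3/41 + 10/123 → 19/123
merge 25/246 + 5/41 → 55/246
merge 19/123 + 15/82 → 83/246
merge 8/41 + 55/246 → 103/246
merge 10/41 + 83/246 → 143/246
merge 103/246 + 143/246 → 1
L = 3/41 + 19/123 + 55/246 + 83/246 + 103/246 + 143/246 + 1 = 343/123 ≈ 2.789 bits/symbol.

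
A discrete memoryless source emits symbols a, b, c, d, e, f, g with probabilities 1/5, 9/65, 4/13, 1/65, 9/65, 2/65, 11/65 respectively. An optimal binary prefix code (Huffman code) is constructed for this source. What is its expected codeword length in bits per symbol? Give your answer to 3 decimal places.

Repeatedly combine the two least-probable nodes; the expected code length is the sum of the merged weights.
merge 1/65 + 2/65 → 3/65
merge 3/65 + 9/65 → 12/65
merge 9/65 + 11/65 → 4/13
merge 12/65 + 1/5 → 5/13
merge 4/13 + 4/13 → 8/13
merge 5/13 + 8/13 → 1
L = 3/65 + 12/65 + 4/13 + 5/13 + 8/13 + 1 = 33/13 ≈ 2.538 bits/symbol.

2.538 bits/symbol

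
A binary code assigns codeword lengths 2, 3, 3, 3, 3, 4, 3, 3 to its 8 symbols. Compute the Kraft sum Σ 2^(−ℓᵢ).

1.0625

With common denominator 2^4 = 16: Σ 2^(−ℓᵢ) = 4/16 + 2/16 + 2/16 + 2/16 + 2/16 + 1/16 + 2/16 + 2/16 = 17/16 = 1.0625.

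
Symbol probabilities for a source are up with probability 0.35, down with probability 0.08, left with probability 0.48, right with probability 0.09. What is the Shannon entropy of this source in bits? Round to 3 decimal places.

H = −Σ pᵢ log₂ pᵢ.
−0.35·log₂(0.35) = 0.5301
−0.08·log₂(0.08) = 0.2915
−0.48·log₂(0.48) = 0.5083
−0.09·log₂(0.09) = 0.3127
Sum ≈ 1.6425 → 1.643 bits.

1.643 bits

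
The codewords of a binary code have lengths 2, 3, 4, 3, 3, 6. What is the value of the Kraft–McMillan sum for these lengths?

With common denominator 2^6 = 64: Σ 2^(−ℓᵢ) = 16/64 + 8/64 + 4/64 + 8/64 + 8/64 + 1/64 = 45/64 = 0.703125.

0.703125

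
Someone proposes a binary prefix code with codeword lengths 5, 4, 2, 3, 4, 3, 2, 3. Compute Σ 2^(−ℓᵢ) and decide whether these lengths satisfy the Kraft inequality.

1.03125; no

With common denominator 2^5 = 32: Σ 2^(−ℓᵢ) = 1/32 + 2/32 + 8/32 + 4/32 + 2/32 + 4/32 + 8/32 + 4/32 = 33/32 = 1.03125.
Kraft's inequality requires Σ ≤ 1; here Σ = 1.03125 > 1, so no such prefix code exists.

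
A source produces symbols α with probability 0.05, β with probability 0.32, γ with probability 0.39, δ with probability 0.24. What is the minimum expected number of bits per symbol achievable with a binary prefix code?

1.9 bits/symbol

Repeatedly combine the two least-probable nodes; the expected code length is the sum of the merged weights.
merge 1/20 + 6/25 → 29/100
merge 29/100 + 8/25 → 61/100
merge 39/100 + 61/100 → 1
L = 29/100 + 61/100 + 1 = 19/10 = 1.9 bits/symbol.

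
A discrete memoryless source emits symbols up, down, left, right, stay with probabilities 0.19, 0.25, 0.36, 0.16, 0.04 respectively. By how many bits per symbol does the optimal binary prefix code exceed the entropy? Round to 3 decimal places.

0.105 bits

Entropy H = −Σ p log₂ p ≈ 2.0946 bits.
Huffman merges: 1/25+4/25→1/5; 19/100+1/5→39/100; 1/4+9/25→61/100; 39/100+61/100→1. L = 11/5 ≈ 2.2000.
L − H = 2.2000 − 2.0946 = 0.105 bits.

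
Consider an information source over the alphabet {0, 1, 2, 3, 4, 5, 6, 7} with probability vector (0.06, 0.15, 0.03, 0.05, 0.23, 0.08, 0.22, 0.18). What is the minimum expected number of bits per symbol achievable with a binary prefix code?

2.77 bits/symbol

Repeatedly combine the two least-probable nodes; the expected code length is the sum of the merged weights.
merge 3/100 + 1/20 → 2/25
merge 3/50 + 2/25 → 7/50
merge 2/25 + 7/50 → 11/50
merge 3/20 + 9/50 → 33/100
merge 11/50 + 11/50 → 11/25
merge 23/100 + 33/100 → 14/25
merge 11/25 + 14/25 → 1
L = 2/25 + 7/50 + 11/50 + 33/100 + 11/25 + 14/25 + 1 = 277/100 = 2.77 bits/symbol.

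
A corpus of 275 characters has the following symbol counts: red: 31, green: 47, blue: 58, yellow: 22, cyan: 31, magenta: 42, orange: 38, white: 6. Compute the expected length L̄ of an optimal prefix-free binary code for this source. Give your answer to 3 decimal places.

2.891 bits/symbol

Probabilities are the counts divided by 275.
Repeatedly combine the two least-probable nodes; the expected code length is the sum of the merged weights.
merge 6/275 + 2/25 → 28/275
merge 28/275 + 31/275 → 59/275
merge 31/275 + 38/275 → 69/275
merge 42/275 + 47/275 → 89/275
merge 58/275 + 59/275 → 117/275
merge 69/275 + 89/275 → 158/275
merge 117/275 + 158/275 → 1
L = 28/275 + 59/275 + 69/275 + 89/275 + 117/275 + 158/275 + 1 = 159/55 ≈ 2.891 bits/symbol.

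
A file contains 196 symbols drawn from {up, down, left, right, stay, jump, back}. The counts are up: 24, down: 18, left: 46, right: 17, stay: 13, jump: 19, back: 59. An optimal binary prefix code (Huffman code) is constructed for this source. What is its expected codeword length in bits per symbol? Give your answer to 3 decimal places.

2.617 bits/symbol

Probabilities are the counts divided by 196.
Repeatedly combine the two least-probable nodes; the expected code length is the sum of the merged weights.
merge 13/196 + 17/196 → 15/98
merge 9/98 + 19/196 → 37/196
merge 6/49 + 15/98 → 27/98
merge 37/196 + 23/98 → 83/196
merge 27/98 + 59/196 → 113/196
merge 83/196 + 113/196 → 1
L = 15/98 + 37/196 + 27/98 + 83/196 + 113/196 + 1 = 513/196 ≈ 2.617 bits/symbol.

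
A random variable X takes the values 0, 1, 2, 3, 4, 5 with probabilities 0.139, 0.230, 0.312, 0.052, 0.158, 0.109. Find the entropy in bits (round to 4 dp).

2.3986 bits

H = −Σ pᵢ log₂ pᵢ.
−0.139·log₂(0.139) = 0.3957
−0.230·log₂(0.230) = 0.4877
−0.312·log₂(0.312) = 0.5243
−0.052·log₂(0.052) = 0.2218
−0.158·log₂(0.158) = 0.4206
−0.109·log₂(0.109) = 0.3485
Sum ≈ 2.3986 → 2.3986 bits.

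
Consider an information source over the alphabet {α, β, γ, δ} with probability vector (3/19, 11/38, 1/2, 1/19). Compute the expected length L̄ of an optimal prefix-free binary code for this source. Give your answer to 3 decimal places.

Repeatedly combine the two least-probable nodes; the expected code length is the sum of the merged weights.
merge 1/19 + 3/19 → 4/19
merge 4/19 + 11/38 → 1/2
merge 1/2 + 1/2 → 1
L = 4/19 + 1/2 + 1 = 65/38 ≈ 1.711 bits/symbol.

1.711 bits/symbol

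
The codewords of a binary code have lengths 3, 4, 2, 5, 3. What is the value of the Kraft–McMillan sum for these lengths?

0.59375

With common denominator 2^5 = 32: Σ 2^(−ℓᵢ) = 4/32 + 2/32 + 8/32 + 1/32 + 4/32 = 19/32 = 0.59375.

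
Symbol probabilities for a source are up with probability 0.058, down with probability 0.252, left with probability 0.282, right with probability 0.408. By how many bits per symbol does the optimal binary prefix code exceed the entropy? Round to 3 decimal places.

0.120 bits

Entropy H = −Σ p log₂ p ≈ 1.7820 bits.
Huffman merges: 29/500+63/250→31/100; 141/500+31/100→74/125; 51/125+74/125→1. L = 951/500 ≈ 1.9020.
L − H = 1.9020 − 1.7820 = 0.120 bits.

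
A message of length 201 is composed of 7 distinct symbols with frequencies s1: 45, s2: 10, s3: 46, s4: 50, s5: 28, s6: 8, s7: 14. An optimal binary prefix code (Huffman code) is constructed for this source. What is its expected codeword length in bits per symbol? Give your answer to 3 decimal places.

Probabilities are the counts divided by 201.
Repeatedly combine the two least-probable nodes; the expected code length is the sum of the merged weights.
merge 8/201 + 10/201 → 6/67
merge 14/201 + 6/67 → 32/201
merge 28/201 + 32/201 → 20/67
merge 15/67 + 46/201 → 91/201
merge 50/201 + 20/67 → 110/201
merge 91/201 + 110/201 → 1
L = 6/67 + 32/201 + 20/67 + 91/201 + 110/201 + 1 = 512/201 ≈ 2.547 bits/symbol.

2.547 bits/symbol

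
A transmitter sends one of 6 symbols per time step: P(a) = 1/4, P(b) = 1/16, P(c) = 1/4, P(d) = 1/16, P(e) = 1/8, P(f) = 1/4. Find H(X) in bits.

2.375 bits

Each probability is a power of 1/2, so log₂(1/p) is an integer.
H = Σ p·log₂(1/p) = 1/4·2 + 1/16·4 + 1/4·2 + 1/16·4 + 1/8·3 + 1/4·2 = 2.375 bits.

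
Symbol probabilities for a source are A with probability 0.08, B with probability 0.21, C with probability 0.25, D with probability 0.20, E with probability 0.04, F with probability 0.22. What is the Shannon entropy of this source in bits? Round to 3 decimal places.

H = −Σ pᵢ log₂ pᵢ.
−0.08·log₂(0.08) = 0.2915
−0.21·log₂(0.21) = 0.4728
−0.25·log₂(0.25) = 0.5000
−0.20·log₂(0.20) = 0.4644
−0.04·log₂(0.04) = 0.1858
−0.22·log₂(0.22) = 0.4806
Sum ≈ 2.3950 → 2.395 bits.

2.395 bits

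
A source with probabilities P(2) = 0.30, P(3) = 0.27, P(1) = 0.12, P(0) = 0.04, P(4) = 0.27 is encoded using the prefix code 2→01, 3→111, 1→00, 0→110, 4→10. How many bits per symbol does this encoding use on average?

L̄ = Σ pᵢ·ℓᵢ = 0.30·2 + 0.27·3 + 0.12·2 + 0.04·3 + 0.27·2 = 2.31 bits/symbol.

2.31 bits/symbol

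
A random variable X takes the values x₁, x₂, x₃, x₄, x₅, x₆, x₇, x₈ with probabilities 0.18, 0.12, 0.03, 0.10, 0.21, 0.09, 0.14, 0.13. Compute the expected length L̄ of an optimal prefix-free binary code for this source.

Repeatedly combine the two least-probable nodes; the expected code length is the sum of the merged weights.
merge 3/100 + 9/100 → 3/25
merge 1/10 + 3/25 → 11/50
merge 3/25 + 13/100 → 1/4
merge 7/50 + 9/50 → 8/25
merge 21/100 + 11/50 → 43/100
merge 1/4 + 8/25 → 57/100
merge 43/100 + 57/100 → 1
L = 3/25 + 11/50 + 1/4 + 8/25 + 43/100 + 57/100 + 1 = 291/100 = 2.91 bits/symbol.

2.91 bits/symbol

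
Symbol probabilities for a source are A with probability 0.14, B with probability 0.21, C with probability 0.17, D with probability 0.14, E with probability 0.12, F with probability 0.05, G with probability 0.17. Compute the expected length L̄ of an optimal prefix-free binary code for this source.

Repeatedly combine the two least-probable nodes; the expected code length is the sum of the merged weights.
merge 1/20 + 3/25 → 17/100
merge 7/50 + 7/50 → 7/25
merge 17/100 + 17/100 → 17/50
merge 17/100 + 21/100 → 19/50
merge 7/25 + 17/50 → 31/50
merge 19/50 + 31/50 → 1
L = 17/100 + 7/25 + 17/50 + 19/50 + 31/50 + 1 = 279/100 = 2.79 bits/symbol.

2.79 bits/symbol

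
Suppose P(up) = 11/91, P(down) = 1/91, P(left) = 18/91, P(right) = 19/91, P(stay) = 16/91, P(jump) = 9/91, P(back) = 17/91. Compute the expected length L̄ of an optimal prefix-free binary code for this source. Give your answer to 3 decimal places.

2.703 bits/symbol

Repeatedly combine the two least-probable nodes; the expected code length is the sum of the merged weights.
merge 1/91 + 9/91 → 10/91
merge 10/91 + 11/91 → 3/13
merge 16/91 + 17/91 → 33/91
merge 18/91 + 19/91 → 37/91
merge 3/13 + 33/91 → 54/91
merge 37/91 + 54/91 → 1
L = 10/91 + 3/13 + 33/91 + 37/91 + 54/91 + 1 = 246/91 ≈ 2.703 bits/symbol.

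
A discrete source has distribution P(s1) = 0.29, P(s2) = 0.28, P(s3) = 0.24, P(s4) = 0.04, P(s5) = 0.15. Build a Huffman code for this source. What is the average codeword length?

2.19 bits/symbol

Repeatedly combine the two least-probable nodes; the expected code length is the sum of the merged weights.
merge 1/25 + 3/20 → 19/100
merge 19/100 + 6/25 → 43/100
merge 7/25 + 29/100 → 57/100
merge 43/100 + 57/100 → 1
L = 19/100 + 43/100 + 57/100 + 1 = 219/100 = 2.19 bits/symbol.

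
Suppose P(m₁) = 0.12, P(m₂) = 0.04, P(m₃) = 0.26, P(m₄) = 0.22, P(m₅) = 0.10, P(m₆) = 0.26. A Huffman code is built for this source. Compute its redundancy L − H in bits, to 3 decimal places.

0.024 bits

Entropy H = −Σ p log₂ p ≈ 2.3762 bits.
Huffman merges: 1/25+1/10→7/50; 3/25+7/50→13/50; 11/50+13/50→12/25; 13/50+13/50→13/25; 12/25+13/25→1. L = 12/5 ≈ 2.4000.
L − H = 2.4000 − 2.3762 = 0.024 bits.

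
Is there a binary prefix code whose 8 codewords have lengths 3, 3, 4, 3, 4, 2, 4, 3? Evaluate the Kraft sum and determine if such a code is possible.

0.9375; yes

With common denominator 2^4 = 16: Σ 2^(−ℓᵢ) = 2/16 + 2/16 + 1/16 + 2/16 + 1/16 + 4/16 + 1/16 + 2/16 = 15/16 = 0.9375.
Kraft's inequality requires Σ ≤ 1; here Σ = 0.9375 ≤ 1, so such a prefix code exists.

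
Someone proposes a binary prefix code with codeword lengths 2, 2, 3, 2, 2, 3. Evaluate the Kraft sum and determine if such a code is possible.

With common denominator 2^3 = 8: Σ 2^(−ℓᵢ) = 2/8 + 2/8 + 1/8 + 2/8 + 2/8 + 1/8 = 10/8 = 1.25.
Kraft's inequality requires Σ ≤ 1; here Σ = 1.25 > 1, so no such prefix code exists.

1.25; no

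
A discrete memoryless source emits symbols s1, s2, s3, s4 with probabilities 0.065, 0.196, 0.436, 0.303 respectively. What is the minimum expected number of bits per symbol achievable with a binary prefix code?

Repeatedly combine the two least-probable nodes; the expected code length is the sum of the merged weights.
merge 13/200 + 49/250 → 261/1000
merge 261/1000 + 303/1000 → 141/250
merge 109/250 + 141/250 → 1
L = 261/1000 + 141/250 + 1 = 73/40 = 1.825 bits/symbol.

1.825 bits/symbol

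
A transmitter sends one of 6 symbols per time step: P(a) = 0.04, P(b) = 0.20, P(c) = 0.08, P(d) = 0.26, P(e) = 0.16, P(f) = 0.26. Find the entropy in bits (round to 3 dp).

H = −Σ pᵢ log₂ pᵢ.
−0.04·log₂(0.04) = 0.1858
−0.20·log₂(0.20) = 0.4644
−0.08·log₂(0.08) = 0.2915
−0.26·log₂(0.26) = 0.5053
−0.16·log₂(0.16) = 0.4230
−0.26·log₂(0.26) = 0.5053
Sum ≈ 2.3752 → 2.375 bits.

2.375 bits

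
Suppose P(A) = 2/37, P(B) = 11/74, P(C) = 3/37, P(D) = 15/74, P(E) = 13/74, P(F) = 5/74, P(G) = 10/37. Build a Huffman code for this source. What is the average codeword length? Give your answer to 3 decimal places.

2.649 bits/symbol

Repeatedly combine the two least-probable nodes; the expected code length is the sum of the merged weights.
merge 2/37 + 5/74 → 9/74
merge 3/37 + 9/74 → 15/74
merge 11/74 + 13/74 → 12/37
merge 15/74 + 15/74 → 15/37
merge 10/37 + 12/37 → 22/37
merge 15/37 + 22/37 → 1
L = 9/74 + 15/74 + 12/37 + 15/37 + 22/37 + 1 = 98/37 ≈ 2.649 bits/symbol.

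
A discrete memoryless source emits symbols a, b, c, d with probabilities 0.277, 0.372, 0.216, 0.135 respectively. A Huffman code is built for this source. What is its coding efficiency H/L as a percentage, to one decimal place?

96.6%

Entropy H = −Σ p log₂ p ≈ 1.9113 bits.
Huffman merges: 27/200+27/125→351/1000; 277/1000+351/1000→157/250; 93/250+157/250→1. L = 1979/1000 ≈ 1.9790.
Efficiency = H/L = 1.9113/1.9790 = 96.6%.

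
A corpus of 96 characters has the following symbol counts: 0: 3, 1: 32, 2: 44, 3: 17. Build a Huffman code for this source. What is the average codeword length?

Probabilities are the counts divided by 96.
Repeatedly combine the two least-probable nodes; the expected code length is the sum of the merged weights.
merge 1/32 + 17/96 → 5/24
merge 5/24 + 1/3 → 13/24
merge 11/24 + 13/24 → 1
L = 5/24 + 13/24 + 1 = 7/4 = 1.75 bits/symbol.

1.75 bits/symbol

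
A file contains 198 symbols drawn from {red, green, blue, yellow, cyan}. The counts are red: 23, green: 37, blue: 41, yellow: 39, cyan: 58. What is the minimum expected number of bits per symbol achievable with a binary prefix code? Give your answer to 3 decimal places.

Probabilities are the counts divided by 198.
Repeatedly combine the two least-probable nodes; the expected code length is the sum of the merged weights.
merge 23/198 + 37/198 → 10/33
merge 13/66 + 41/198 → 40/99
merge 29/99 + 10/33 → 59/99
merge 40/99 + 59/99 → 1
L = 10/33 + 40/99 + 59/99 + 1 = 76/33 ≈ 2.303 bits/symbol.

2.303 bits/symbol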